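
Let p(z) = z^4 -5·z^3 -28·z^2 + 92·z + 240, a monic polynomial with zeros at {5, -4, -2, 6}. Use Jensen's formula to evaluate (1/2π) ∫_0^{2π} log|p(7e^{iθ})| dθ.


Zeros: -4, -2, 5, 6; r = 7.
Inside |z| < r: -4, -2, 5, 6. Outside (|z| ≥ r): ∅.
p(0) = 240, so log|p(0)| = log(240) = 5.4806.
Apply Jensen: I(r) = log|p(0)| + Σ_k log(r/|z_k|), summed over zeros inside |z| < r.
  log(r/|z_k|) for z_k = 5: log(7/5) = 0.3365
  log(r/|z_k|) for z_k = -4: log(7/4) = 0.5596
  log(r/|z_k|) for z_k = -2: log(7/2) = 1.2528
  log(r/|z_k|) for z_k = 6: log(7/6) = 0.1542
Sum over inside zeros: 2.3030.
I(r) = log|p(0)| + (inside sum) = 5.4806 + 2.3030 = 7.7836.
Closed form (all zeros inside, monic): I(r) = n·log(r) = 4·log(7) = 7.7836. ✓

I(r) ≈ 7.7836.


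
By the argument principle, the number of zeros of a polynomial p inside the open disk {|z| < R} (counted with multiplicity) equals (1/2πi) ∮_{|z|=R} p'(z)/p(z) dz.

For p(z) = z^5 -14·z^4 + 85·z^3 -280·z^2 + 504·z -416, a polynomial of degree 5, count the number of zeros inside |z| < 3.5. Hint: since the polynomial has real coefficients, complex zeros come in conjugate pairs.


The zeros of p are: (2 + 2i), (2 - 2i), 4, (3 + 2i), (3 - 2i).
Their magnitudes are: 2.828, 2.828, 4, 3.606, 3.606.
Zeros with |z| < R = 3.5: (2 + 2i), (2 - 2i).
Count = 2.
By the argument principle, (1/2πi) ∮_{|z|=R} p'(z)/p(z) dz equals exactly this count.

Number of zeros inside |z| < 3.5: 2.


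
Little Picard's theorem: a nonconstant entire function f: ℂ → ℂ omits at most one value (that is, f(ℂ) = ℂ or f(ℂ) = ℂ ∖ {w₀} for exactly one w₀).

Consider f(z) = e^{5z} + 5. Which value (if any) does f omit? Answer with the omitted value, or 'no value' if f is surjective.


Little Picard bounds the complement of f(ℂ) to at most one point.
e^{5z} is never zero on ℂ, so 1·e^{5z} takes every value in ℂ ∖ {0}. Adding 5 shifts the range to ℂ ∖ {5}. Thus f omits exactly the value 5.

Omitted value: 5.


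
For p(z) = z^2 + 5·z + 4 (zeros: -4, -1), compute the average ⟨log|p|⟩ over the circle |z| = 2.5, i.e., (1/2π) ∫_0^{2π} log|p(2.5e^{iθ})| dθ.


Zeros: -4, -1; r = 2.5.
Inside |z| < r: -1. Outside (|z| ≥ r): -4.
p(0) = 4, so log|p(0)| = log(4) = 1.3863.
Apply Jensen: I(r) = log|p(0)| + Σ_k log(r/|z_k|), summed over zeros inside |z| < r.
  log(r/|z_k|) for z_k = -1: log(2.5/1) = 0.9163
  Outside zeros (-4) contribute nothing to the Jensen sum.
Sum over inside zeros: 0.9163.
I(r) = log|p(0)| + (inside sum) = 1.3863 + 0.9163 = 2.3026.
Note: since some zeros are outside |z| ≤ r, the simplified n·log(r) form does NOT apply — only the inside zeros contribute.

I(r) ≈ 2.3026.


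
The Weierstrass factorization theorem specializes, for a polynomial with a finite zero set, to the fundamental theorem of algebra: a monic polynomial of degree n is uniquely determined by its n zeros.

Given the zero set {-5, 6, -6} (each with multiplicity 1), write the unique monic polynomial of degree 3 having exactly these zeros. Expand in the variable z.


The polynomial is p(z) = ∏_{α ∈ S} (z − α), where S = {-5, 6, -6}.
Expanding the product yields: p(z) = z^3 + 5·z^2 -36·z -180.
The resulting polynomial has degree 3 and real coefficients as required.

p(z) = z^3 + 5·z^2 -36·z -180.


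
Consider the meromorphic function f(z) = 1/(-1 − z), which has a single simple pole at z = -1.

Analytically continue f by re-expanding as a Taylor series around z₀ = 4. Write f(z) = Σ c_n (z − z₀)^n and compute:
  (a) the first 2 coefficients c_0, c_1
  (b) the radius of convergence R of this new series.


Let w = z − z₀, so z = z₀ + w.
Then -1 − z = -1 − (z₀ + w) = (-1 − z₀) − w = -5 − w.
f(z) = 1/(-5 − w) = (1/(-5)) · 1/(1 − w/(-5)) = Σ_{n≥0} w^n / (-5)^(n+1).
So c_n = 1/(-5)^(n+1):
  c_0 = 1/(-5)^1 = -1/5.
  c_1 = 1/(-5)^2 = 1/25.
The series is valid for |w/d| < 1, i.e. |z − z₀| < |d|.
Radius of convergence: R = |-1 − z₀| = |-5| = 5 (distance from z₀ to the singularity z = -1).

c_0 = -1/5, c_1 = 1/25; R = 5.


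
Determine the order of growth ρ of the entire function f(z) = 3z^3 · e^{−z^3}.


M(r) = max_{|z|=r} |3|·|z|^3·|e^{−z^3}| = 3·r^3 · e^{1r^3} (the factors attain their maxima compatibly on |z|=r). Then log M(r) = log 3 + 3·log r + 1r^3, dominated by the last term, so log log M(r) ~ 3·log r. The polynomial factor 3z^3 contributes only a log r term and does not affect the order. ρ = 3.
Therefore ρ = 3.

Order ρ = 3.


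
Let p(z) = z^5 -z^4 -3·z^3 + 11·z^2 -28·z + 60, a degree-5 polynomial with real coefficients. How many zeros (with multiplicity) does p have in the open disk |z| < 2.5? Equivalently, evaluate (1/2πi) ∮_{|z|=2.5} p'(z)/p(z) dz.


The zeros of p are: (2 + 1i), (2 - 1i), (0 + 2i), (0 - 2i), -3.
Their magnitudes are: 2.236, 2.236, 2, 2, 3.
Zeros with |z| < R = 2.5: (2 + 1i), (2 - 1i), (0 + 2i), (0 - 2i).
Count = 4.
By the argument principle, (1/2πi) ∮_{|z|=R} p'(z)/p(z) dz equals exactly this count.

Number of zeros inside |z| < 2.5: 4.


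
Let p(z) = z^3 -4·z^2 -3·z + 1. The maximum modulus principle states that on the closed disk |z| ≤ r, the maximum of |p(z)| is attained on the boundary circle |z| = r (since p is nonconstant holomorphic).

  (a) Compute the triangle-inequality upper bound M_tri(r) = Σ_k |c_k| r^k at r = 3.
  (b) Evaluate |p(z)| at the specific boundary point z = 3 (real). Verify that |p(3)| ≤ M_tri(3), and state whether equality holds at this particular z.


Coefficients: c_0 = 1, c_1 = -3, c_2 = -4, c_3 = 1. Radius r = 3.
Part (a). Triangle bound: M_tri(r) = Σ_k |c_k| r^k
  = |1|·3^0 + |-3|·3^1 + |-4|·3^2 + |1|·3^3
  = 1 + 9 + 36 + 27 = 73.
This bounds M(r) := max_{|z|=r} |p(z)| from above; equality holds iff all terms c_k z^k can be made to align in phase at a single z on |z|=r.
Part (b). At z = 3 (real, on the circle |z| = r):
  p(3) = (1)·3^0 + (-3)·3^1 + (-4)·3^2 + (1)·3^3 = -17.
  |p(3)| = 17.
Check: |p(3)| = 17 ≤ 73 = M_tri(3). ✓ Equality does not hold at z = 3 (the coefficients have mixed signs, so the terms do not all align in phase there).

M_tri(3) = 73; |p(3)| = 17; equality at z=3: no.


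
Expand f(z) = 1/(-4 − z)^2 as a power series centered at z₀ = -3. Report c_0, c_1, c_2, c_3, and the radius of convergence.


Let w = z − z₀, so z = z₀ + w.
Then -4 − z = -4 − (z₀ + w) = (-4 − z₀) − w = -1 − w.
f(z) = 1/(-1 − w)^2 = (1/(-1)^2) · (1 − w/(-1))^{−2}.
By the binomial series (1−u)^{−2} = Σ_{n≥0} C(n+1, 1) u^n for |u|<1, with u = w/(-1):
  c_n = C(n+1, 1) / (-1)^(n+2).
  c_0 = 1/(-1)^2 = 1.
  c_1 = 2/(-1)^3 = -2.
  c_2 = 3/(-1)^4 = 3.
  c_3 = 4/(-1)^5 = -4.
The series is valid for |w/d| < 1, i.e. |z − z₀| < |d|.
Radius of convergence: R = |-4 − z₀| = |-1| = 1 (distance from z₀ to the singularity z = -4).

c_0 = 1, c_1 = -2, c_2 = 3, c_3 = -4; R = 1.


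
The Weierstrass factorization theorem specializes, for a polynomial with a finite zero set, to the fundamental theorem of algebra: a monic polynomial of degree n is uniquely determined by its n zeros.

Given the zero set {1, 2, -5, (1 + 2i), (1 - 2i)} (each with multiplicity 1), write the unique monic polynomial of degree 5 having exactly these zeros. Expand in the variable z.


The polynomial is p(z) = ∏_{α ∈ S} (z − α), where S = {1, 2, -5, (1 + 2i), (1 - 2i)}.
Expanding the product yields: p(z) = z^5 -12·z^3 + 46·z^2 -85·z + 50.
Note conjugate pairs combine to real quadratics: (z − (1+2i))(z − (1−2i)) = z² − 2z + 5.
The resulting polynomial has degree 5 and real coefficients as required.

p(z) = z^5 -12·z^3 + 46·z^2 -85·z + 50.


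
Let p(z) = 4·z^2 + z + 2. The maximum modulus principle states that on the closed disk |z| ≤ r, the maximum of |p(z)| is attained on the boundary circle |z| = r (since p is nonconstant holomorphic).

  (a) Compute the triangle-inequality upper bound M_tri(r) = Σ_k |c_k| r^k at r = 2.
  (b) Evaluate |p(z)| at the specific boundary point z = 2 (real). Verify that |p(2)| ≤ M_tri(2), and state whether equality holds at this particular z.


Coefficients: c_0 = 2, c_1 = 1, c_2 = 4. Radius r = 2.
Part (a). Triangle bound: M_tri(r) = Σ_k |c_k| r^k
  = |2|·2^0 + |1|·2^1 + |4|·2^2
  = 2 + 2 + 16 = 20.
This bounds M(r) := max_{|z|=r} |p(z)| from above; equality holds iff all terms c_k z^k can be made to align in phase at a single z on |z|=r.
Part (b). At z = 2 (real, on the circle |z| = r):
  p(2) = (2)·2^0 + (1)·2^1 + (4)·2^2 = 20.
  |p(2)| = 20.
Since all nonzero coefficients share the same sign, |p(2)| = 20 = M_tri(2); the triangle bound is attained at z = 2, so in fact M(r) = 20.

M_tri(2) = 20; |p(2)| = 20; equality at z=2: yes.


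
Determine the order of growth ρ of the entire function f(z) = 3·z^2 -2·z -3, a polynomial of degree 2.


|f(z)| ≤ Σ|c_k|·r^k = O(r^2) as r → ∞. Polynomial growth is O(e^{r^ε}) for every ε > 0 (since r^2/e^{r^ε} → 0), so ρ ≤ ε for all ε > 0, i.e. ρ = 0. Every nonconstant polynomial has order 0.
Therefore ρ = 0.

Order ρ = 0.


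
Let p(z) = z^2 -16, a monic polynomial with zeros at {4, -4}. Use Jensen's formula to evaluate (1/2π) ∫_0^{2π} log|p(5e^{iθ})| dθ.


Zeros: -4, 4; r = 5.
Inside |z| < r: -4, 4. Outside (|z| ≥ r): ∅.
p(0) = -16, so log|p(0)| = log(16) = 2.7726.
Apply Jensen: I(r) = log|p(0)| + Σ_k log(r/|z_k|), summed over zeros inside |z| < r.
  log(r/|z_k|) for z_k = 4: log(5/4) = 0.2231
  log(r/|z_k|) for z_k = -4: log(5/4) = 0.2231
Sum over inside zeros: 0.4463.
I(r) = log|p(0)| + (inside sum) = 2.7726 + 0.4463 = 3.2189.
Closed form (all zeros inside, monic): I(r) = n·log(r) = 2·log(5) = 3.2189. ✓

I(r) ≈ 3.2189.


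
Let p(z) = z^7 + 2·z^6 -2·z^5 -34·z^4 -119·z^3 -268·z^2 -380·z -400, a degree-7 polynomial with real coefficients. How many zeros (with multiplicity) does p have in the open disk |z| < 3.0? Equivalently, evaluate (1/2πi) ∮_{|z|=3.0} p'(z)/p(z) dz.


The zeros of p are: (-2 + 1i), (-2 - 1i), (-1 + 2i), (-1 - 2i), (0 + 2i), (0 - 2i), 4.
Their magnitudes are: 2.236, 2.236, 2.236, 2.236, 2, 2, 4.
Zeros with |z| < R = 3.0: (-2 + 1i), (-2 - 1i), (-1 + 2i), (-1 - 2i), (0 + 2i), (0 - 2i).
Count = 6.
By the argument principle, (1/2πi) ∮_{|z|=R} p'(z)/p(z) dz equals exactly this count.

Number of zeros inside |z| < 3.0: 6.


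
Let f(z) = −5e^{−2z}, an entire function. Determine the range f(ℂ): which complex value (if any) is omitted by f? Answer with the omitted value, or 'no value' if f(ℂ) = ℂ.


Little Picard bounds the complement of f(ℂ) to at most one point.
e^{−2z} is never zero on ℂ, so -5·e^{−2z} takes every value in ℂ ∖ {0}. Adding 0 shifts the range to ℂ ∖ {0}. Thus f omits exactly the value 0.

Omitted value: 0.


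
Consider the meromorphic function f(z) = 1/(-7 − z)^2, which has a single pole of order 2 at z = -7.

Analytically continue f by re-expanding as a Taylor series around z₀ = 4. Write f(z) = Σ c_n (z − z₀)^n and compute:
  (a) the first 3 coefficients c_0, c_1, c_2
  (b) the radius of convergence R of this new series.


Let w = z − z₀, so z = z₀ + w.
Then -7 − z = -7 − (z₀ + w) = (-7 − z₀) − w = -11 − w.
f(z) = 1/(-11 − w)^2 = (1/(-11)^2) · (1 − w/(-11))^{−2}.
By the binomial series (1−u)^{−2} = Σ_{n≥0} C(n+1, 1) u^n for |u|<1, with u = w/(-11):
  c_n = C(n+1, 1) / (-11)^(n+2).
  c_0 = 1/(-11)^2 = 1/121.
  c_1 = 2/(-11)^3 = -2/1331.
  c_2 = 3/(-11)^4 = 3/14641.
The series is valid for |w/d| < 1, i.e. |z − z₀| < |d|.
Radius of convergence: R = |-7 − z₀| = |-11| = 11 (distance from z₀ to the singularity z = -7).

c_0 = 1/121, c_1 = -2/1331, c_2 = 3/14641; R = 11.


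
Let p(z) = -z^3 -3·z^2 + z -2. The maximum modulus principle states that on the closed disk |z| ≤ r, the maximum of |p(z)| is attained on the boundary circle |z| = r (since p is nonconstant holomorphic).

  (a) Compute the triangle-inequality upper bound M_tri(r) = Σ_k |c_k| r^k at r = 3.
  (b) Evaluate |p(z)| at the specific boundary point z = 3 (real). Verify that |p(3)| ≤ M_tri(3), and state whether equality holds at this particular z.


Coefficients: c_0 = -2, c_1 = 1, c_2 = -3, c_3 = -1. Radius r = 3.
Part (a). Triangle bound: M_tri(r) = Σ_k |c_k| r^k
  = |-2|·3^0 + |1|·3^1 + |-3|·3^2 + |-1|·3^3
  = 2 + 3 + 27 + 27 = 59.
This bounds M(r) := max_{|z|=r} |p(z)| from above; equality holds iff all terms c_k z^k can be made to align in phase at a single z on |z|=r.
Part (b). At z = 3 (real, on the circle |z| = r):
  p(3) = (-2)·3^0 + (1)·3^1 + (-3)·3^2 + (-1)·3^3 = -53.
  |p(3)| = 53.
Check: |p(3)| = 53 ≤ 59 = M_tri(3). ✓ Equality does not hold at z = 3 (the coefficients have mixed signs, so the terms do not all align in phase there).

M_tri(3) = 59; |p(3)| = 53; equality at z=3: no.


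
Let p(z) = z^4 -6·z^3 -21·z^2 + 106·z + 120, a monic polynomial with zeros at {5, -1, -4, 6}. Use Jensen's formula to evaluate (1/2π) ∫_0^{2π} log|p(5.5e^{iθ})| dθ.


Zeros: -4, -1, 5, 6; r = 5.5.
Inside |z| < r: -4, -1, 5. Outside (|z| ≥ r): 6.
p(0) = 120, so log|p(0)| = log(120) = 4.7875.
Apply Jensen: I(r) = log|p(0)| + Σ_k log(r/|z_k|), summed over zeros inside |z| < r.
  log(r/|z_k|) for z_k = 5: log(5.5/5) = 0.0953
  log(r/|z_k|) for z_k = -1: log(5.5/1) = 1.7047
  log(r/|z_k|) for z_k = -4: log(5.5/4) = 0.3185
  Outside zeros (6) contribute nothing to the Jensen sum.
Sum over inside zeros: 2.1185.
I(r) = log|p(0)| + (inside sum) = 4.7875 + 2.1185 = 6.9060.
Note: since some zeros are outside |z| ≤ r, the simplified n·log(r) form does NOT apply — only the inside zeros contribute.

I(r) ≈ 6.9060.


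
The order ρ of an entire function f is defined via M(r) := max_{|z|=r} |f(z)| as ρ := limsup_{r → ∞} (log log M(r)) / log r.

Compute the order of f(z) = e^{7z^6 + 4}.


|e^{7z^6 + 4}| = e^{Re(7·z^6) + 4} ≤ e^{7|z|^6 + 4} = e^{7r^6 + 4} on |z| = r, so ρ ≤ 6. Choosing z on |z|=r so that 7·z^6 is real positive (always possible by picking arg z appropriately) gives |f(z)| = e^{7r^6 + 4}, matching the bound. The additive constant 4 does not affect log log M(r) ~ 6·log r. Hence ρ = 6.
Therefore ρ = 6.

Order ρ = 6.


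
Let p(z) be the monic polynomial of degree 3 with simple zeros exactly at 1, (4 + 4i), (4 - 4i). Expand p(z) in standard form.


The polynomial is p(z) = ∏_{α ∈ S} (z − α), where S = {1, (4 + 4i), (4 - 4i)}.
Expanding the product yields: p(z) = z^3 -9·z^2 + 40·z -32.
Note conjugate pairs combine to real quadratics: (z − (4+4i))(z − (4−4i)) = z² − 8z + 32.
The resulting polynomial has degree 3 and real coefficients as required.

p(z) = z^3 -9·z^2 + 40·z -32.


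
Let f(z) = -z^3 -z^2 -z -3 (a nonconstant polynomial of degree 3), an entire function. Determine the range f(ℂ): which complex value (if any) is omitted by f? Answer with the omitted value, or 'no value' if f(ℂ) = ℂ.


Little Picard bounds the complement of f(ℂ) to at most one point.
For every w ∈ ℂ, the equation p(z) − w = 0 is a nonconstant polynomial in z and hence has at least one root by the fundamental theorem of algebra. So p is surjective onto ℂ, omitting no value.

Omitted value: no value.


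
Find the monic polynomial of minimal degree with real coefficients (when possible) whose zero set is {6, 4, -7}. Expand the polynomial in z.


The polynomial is p(z) = ∏_{α ∈ S} (z − α), where S = {6, 4, -7}.
Expanding the product yields: p(z) = z^3 -3·z^2 -46·z + 168.
The resulting polynomial has degree 3 and real coefficients as required.

p(z) = z^3 -3·z^2 -46·z + 168.


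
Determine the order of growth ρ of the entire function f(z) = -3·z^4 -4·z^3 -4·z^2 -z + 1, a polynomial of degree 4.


|f(z)| ≤ Σ|c_k|·r^k = O(r^4) as r → ∞. Polynomial growth is O(e^{r^ε}) for every ε > 0 (since r^4/e^{r^ε} → 0), so ρ ≤ ε for all ε > 0, i.e. ρ = 0. Every nonconstant polynomial has order 0.
Therefore ρ = 0.

Order ρ = 0.


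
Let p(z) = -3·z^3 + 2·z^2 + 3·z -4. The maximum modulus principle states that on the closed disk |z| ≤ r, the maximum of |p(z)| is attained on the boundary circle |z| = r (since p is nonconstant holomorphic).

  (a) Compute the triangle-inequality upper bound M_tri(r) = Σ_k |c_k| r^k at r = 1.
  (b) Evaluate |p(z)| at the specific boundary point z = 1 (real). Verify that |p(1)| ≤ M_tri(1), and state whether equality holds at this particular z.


Coefficients: c_0 = -4, c_1 = 3, c_2 = 2, c_3 = -3. Radius r = 1.
Part (a). Triangle bound: M_tri(r) = Σ_k |c_k| r^k
  = |-4|·1^0 + |3|·1^1 + |2|·1^2 + |-3|·1^3
  = 4 + 3 + 2 + 3 = 12.
This bounds M(r) := max_{|z|=r} |p(z)| from above; equality holds iff all terms c_k z^k can be made to align in phase at a single z on |z|=r.
Part (b). At z = 1 (real, on the circle |z| = r):
  p(1) = (-4)·1^0 + (3)·1^1 + (2)·1^2 + (-3)·1^3 = -2.
  |p(1)| = 2.
Check: |p(1)| = 2 ≤ 12 = M_tri(1). ✓ Equality does not hold at z = 1 (the coefficients have mixed signs, so the terms do not all align in phase there).

M_tri(1) = 12; |p(1)| = 2; equality at z=1: no.


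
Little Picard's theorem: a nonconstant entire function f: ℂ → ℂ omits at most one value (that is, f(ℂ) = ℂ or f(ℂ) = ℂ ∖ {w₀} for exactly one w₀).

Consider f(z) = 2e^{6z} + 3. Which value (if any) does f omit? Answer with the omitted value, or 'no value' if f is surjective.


Little Picard bounds the complement of f(ℂ) to at most one point.
e^{6z} is never zero on ℂ, so 2·e^{6z} takes every value in ℂ ∖ {0}. Adding 3 shifts the range to ℂ ∖ {3}. Thus f omits exactly the value 3.

Omitted value: 3.


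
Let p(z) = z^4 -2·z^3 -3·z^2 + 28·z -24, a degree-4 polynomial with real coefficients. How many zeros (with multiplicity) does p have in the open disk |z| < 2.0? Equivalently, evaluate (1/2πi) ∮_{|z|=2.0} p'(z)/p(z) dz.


The zeros of p are: 1, (2 + 2i), (2 - 2i), -3.
Their magnitudes are: 1, 2.828, 2.828, 3.
Zeros with |z| < R = 2.0: 1.
Count = 1.
By the argument principle, (1/2πi) ∮_{|z|=R} p'(z)/p(z) dz equals exactly this count.

Number of zeros inside |z| < 2.0: 1.


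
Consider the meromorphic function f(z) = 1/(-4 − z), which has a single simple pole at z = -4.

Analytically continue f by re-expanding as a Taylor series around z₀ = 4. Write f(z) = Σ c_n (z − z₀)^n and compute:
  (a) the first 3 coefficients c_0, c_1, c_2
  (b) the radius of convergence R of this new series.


Let w = z − z₀, so z = z₀ + w.
Then -4 − z = -4 − (z₀ + w) = (-4 − z₀) − w = -8 − w.
f(z) = 1/(-8 − w) = (1/(-8)) · 1/(1 − w/(-8)) = Σ_{n≥0} w^n / (-8)^(n+1).
So c_n = 1/(-8)^(n+1):
  c_0 = 1/(-8)^1 = -1/8.
  c_1 = 1/(-8)^2 = 1/64.
  c_2 = 1/(-8)^3 = -1/512.
The series is valid for |w/d| < 1, i.e. |z − z₀| < |d|.
Radius of convergence: R = |-4 − z₀| = |-8| = 8 (distance from z₀ to the singularity z = -4).

c_0 = -1/8, c_1 = 1/64, c_2 = -1/512; R = 8.


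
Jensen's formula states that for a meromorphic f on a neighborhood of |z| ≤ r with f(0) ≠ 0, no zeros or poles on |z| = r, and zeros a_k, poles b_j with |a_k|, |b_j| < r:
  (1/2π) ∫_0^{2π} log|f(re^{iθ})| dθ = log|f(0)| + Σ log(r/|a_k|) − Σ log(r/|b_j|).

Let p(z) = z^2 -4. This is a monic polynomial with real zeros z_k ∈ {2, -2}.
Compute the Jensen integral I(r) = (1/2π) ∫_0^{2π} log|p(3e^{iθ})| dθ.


Zeros: -2, 2; r = 3.
Inside |z| < r: -2, 2. Outside (|z| ≥ r): ∅.
p(0) = -4, so log|p(0)| = log(4) = 1.3863.
Apply Jensen: I(r) = log|p(0)| + Σ_k log(r/|z_k|), summed over zeros inside |z| < r.
  log(r/|z_k|) for z_k = 2: log(3/2) = 0.4055
  log(r/|z_k|) for z_k = -2: log(3/2) = 0.4055
Sum over inside zeros: 0.8109.
I(r) = log|p(0)| + (inside sum) = 1.3863 + 0.8109 = 2.1972.
Closed form (all zeros inside, monic): I(r) = n·log(r) = 2·log(3) = 2.1972. ✓

I(r) ≈ 2.1972.


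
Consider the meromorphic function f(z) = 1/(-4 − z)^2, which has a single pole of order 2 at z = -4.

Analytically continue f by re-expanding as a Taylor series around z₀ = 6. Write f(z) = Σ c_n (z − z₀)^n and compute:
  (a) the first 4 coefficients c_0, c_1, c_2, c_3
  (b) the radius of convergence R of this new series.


Let w = z − z₀, so z = z₀ + w.
Then -4 − z = -4 − (z₀ + w) = (-4 − z₀) − w = -10 − w.
f(z) = 1/(-10 − w)^2 = (1/(-10)^2) · (1 − w/(-10))^{−2}.
By the binomial series (1−u)^{−2} = Σ_{n≥0} C(n+1, 1) u^n for |u|<1, with u = w/(-10):
  c_n = C(n+1, 1) / (-10)^(n+2).
  c_0 = 1/(-10)^2 = 1/100.
  c_1 = 2/(-10)^3 = -1/500.
  c_2 = 3/(-10)^4 = 3/10000.
  c_3 = 4/(-10)^5 = -1/25000.
The series is valid for |w/d| < 1, i.e. |z − z₀| < |d|.
Radius of convergence: R = |-4 − z₀| = |-10| = 10 (distance from z₀ to the singularity z = -4).

c_0 = 1/100, c_1 = -1/500, c_2 = 3/10000, c_3 = -1/25000; R = 10.


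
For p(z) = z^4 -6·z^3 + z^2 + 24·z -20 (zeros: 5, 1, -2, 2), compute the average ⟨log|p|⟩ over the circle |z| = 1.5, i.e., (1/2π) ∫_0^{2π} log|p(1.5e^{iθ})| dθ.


Zeros: -2, 1, 2, 5; r = 1.5.
Inside |z| < r: 1. Outside (|z| ≥ r): -2, 2, 5.
p(0) = -20, so log|p(0)| = log(20) = 2.9957.
Apply Jensen: I(r) = log|p(0)| + Σ_k log(r/|z_k|), summed over zeros inside |z| < r.
  log(r/|z_k|) for z_k = 1: log(1.5/1) = 0.4055
  Outside zeros (-2, 2, 5) contribute nothing to the Jensen sum.
Sum over inside zeros: 0.4055.
I(r) = log|p(0)| + (inside sum) = 2.9957 + 0.4055 = 3.4012.
Note: since some zeros are outside |z| ≤ r, the simplified n·log(r) form does NOT apply — only the inside zeros contribute.

I(r) ≈ 3.4012.


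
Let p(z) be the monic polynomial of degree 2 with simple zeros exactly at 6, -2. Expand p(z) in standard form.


The polynomial is p(z) = ∏_{α ∈ S} (z − α), where S = {6, -2}.
Expanding the product yields: p(z) = z^2 -4·z -12.
The resulting polynomial has degree 2 and real coefficients as required.

p(z) = z^2 -4·z -12.


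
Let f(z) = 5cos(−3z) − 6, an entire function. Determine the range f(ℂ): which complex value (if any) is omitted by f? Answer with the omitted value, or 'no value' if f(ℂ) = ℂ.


Little Picard bounds the complement of f(ℂ) to at most one point.
cos is entire and surjective onto ℂ: for every w ∈ ℂ, cos(ζ) = w has a solution ζ ∈ ℂ (e.g., via the complex inverse arccos). With ζ = −3z this gives z = ζ/(-3). Then 5·cos(−3z) takes every value in 5·ℂ = ℂ, and adding -6 is a bijection of ℂ. So f is surjective and omits no value. (Note: only on the real line is cos bounded by [−1, 1].)

Omitted value: no value.


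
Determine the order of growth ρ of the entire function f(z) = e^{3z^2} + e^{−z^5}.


Each summand is entire of order 2 and 5 respectively (as in the single-exponential case). The order of a sum is at most the max of the orders, so ρ ≤ 5. For the lower bound: on |z|=r choose arg z so that -1z^5 is real positive; then |e^{-1z^5}| = e^{1r^5} while |e^{3z^2}| ≤ e^{3r^2} = o(e^{1r^5}). So |f| ≥ e^{1r^5}(1 − o(1)) and ρ ≥ 5. Hence ρ = max(2, 5) = 5.
Therefore ρ = 5.

Order ρ = 5.


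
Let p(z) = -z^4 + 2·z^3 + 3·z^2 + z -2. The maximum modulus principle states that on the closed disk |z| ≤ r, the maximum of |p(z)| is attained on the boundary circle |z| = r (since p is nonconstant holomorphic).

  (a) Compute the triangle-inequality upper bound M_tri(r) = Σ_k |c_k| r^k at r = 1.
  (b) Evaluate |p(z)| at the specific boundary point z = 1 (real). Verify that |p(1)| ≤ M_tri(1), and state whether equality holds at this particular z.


Coefficients: c_0 = -2, c_1 = 1, c_2 = 3, c_3 = 2, c_4 = -1. Radius r = 1.
Part (a). Triangle bound: M_tri(r) = Σ_k |c_k| r^k
  = |-2|·1^0 + |1|·1^1 + |3|·1^2 + |2|·1^3 + |-1|·1^4
  = 2 + 1 + 3 + 2 + 1 = 9.
This bounds M(r) := max_{|z|=r} |p(z)| from above; equality holds iff all terms c_k z^k can be made to align in phase at a single z on |z|=r.
Part (b). At z = 1 (real, on the circle |z| = r):
  p(1) = (-2)·1^0 + (1)·1^1 + (3)·1^2 + (2)·1^3 + (-1)·1^4 = 3.
  |p(1)| = 3.
Check: |p(1)| = 3 ≤ 9 = M_tri(1). ✓ Equality does not hold at z = 1 (the coefficients have mixed signs, so the terms do not all align in phase there).

M_tri(1) = 9; |p(1)| = 3; equality at z=1: no.


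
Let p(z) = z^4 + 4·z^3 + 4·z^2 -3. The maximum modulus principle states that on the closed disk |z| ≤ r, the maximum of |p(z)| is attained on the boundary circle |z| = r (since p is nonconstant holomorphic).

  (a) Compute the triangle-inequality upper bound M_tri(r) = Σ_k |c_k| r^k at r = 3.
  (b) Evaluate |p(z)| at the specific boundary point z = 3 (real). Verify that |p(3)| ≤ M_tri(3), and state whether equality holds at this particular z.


Coefficients: c_0 = -3, c_1 = 0, c_2 = 4, c_3 = 4, c_4 = 1. Radius r = 3.
Part (a). Triangle bound: M_tri(r) = Σ_k |c_k| r^k
  = |-3|·3^0 + |0|·3^1 + |4|·3^2 + |4|·3^3 + |1|·3^4
  = 3 + 0 + 36 + 108 + 81 = 228.
This bounds M(r) := max_{|z|=r} |p(z)| from above; equality holds iff all terms c_k z^k can be made to align in phase at a single z on |z|=r.
Part (b). At z = 3 (real, on the circle |z| = r):
  p(3) = (-3)·3^0 + (0)·3^1 + (4)·3^2 + (4)·3^3 + (1)·3^4 = 222.
  |p(3)| = 222.
Check: |p(3)| = 222 ≤ 228 = M_tri(3). ✓ Equality does not hold at z = 3 (the coefficients have mixed signs, so the terms do not all align in phase there).

M_tri(3) = 228; |p(3)| = 222; equality at z=3: no.


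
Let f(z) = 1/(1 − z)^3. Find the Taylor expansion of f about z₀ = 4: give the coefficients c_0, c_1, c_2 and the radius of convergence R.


Let w = z − z₀, so z = z₀ + w.
Then 1 − z = 1 − (z₀ + w) = (1 − z₀) − w = -3 − w.
f(z) = 1/(-3 − w)^3 = (1/(-3)^3) · (1 − w/(-3))^{−3}.
By the binomial series (1−u)^{−3} = Σ_{n≥0} C(n+2, 2) u^n for |u|<1, with u = w/(-3):
  c_n = C(n+2, 2) / (-3)^(n+3).
  c_0 = 1/(-3)^3 = -1/27.
  c_1 = 3/(-3)^4 = 1/27.
  c_2 = 6/(-3)^5 = -2/81.
The series is valid for |w/d| < 1, i.e. |z − z₀| < |d|.
Radius of convergence: R = |1 − z₀| = |-3| = 3 (distance from z₀ to the singularity z = 1).

c_0 = -1/27, c_1 = 1/27, c_2 = -2/81; R = 3.


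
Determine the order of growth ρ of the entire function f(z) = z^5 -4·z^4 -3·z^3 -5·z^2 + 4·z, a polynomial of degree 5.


|f(z)| ≤ Σ|c_k|·r^k = O(r^5) as r → ∞. Polynomial growth is O(e^{r^ε}) for every ε > 0 (since r^5/e^{r^ε} → 0), so ρ ≤ ε for all ε > 0, i.e. ρ = 0. Every nonconstant polynomial has order 0.
Therefore ρ = 0.

Order ρ = 0.


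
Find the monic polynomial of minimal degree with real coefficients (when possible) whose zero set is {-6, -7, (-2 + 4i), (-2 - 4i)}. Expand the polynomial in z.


The polynomial is p(z) = ∏_{α ∈ S} (z − α), where S = {-6, -7, (-2 + 4i), (-2 - 4i)}.
Expanding the product yields: p(z) = z^4 + 17·z^3 + 114·z^2 + 428·z + 840.
Note conjugate pairs combine to real quadratics: (z − (-2+4i))(z − (-2−4i)) = z² + 4z + 20.
The resulting polynomial has degree 4 and real coefficients as required.

p(z) = z^4 + 17·z^3 + 114·z^2 + 428·z + 840.


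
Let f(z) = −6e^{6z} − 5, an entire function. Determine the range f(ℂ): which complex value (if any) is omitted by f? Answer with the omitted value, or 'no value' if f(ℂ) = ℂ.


Little Picard bounds the complement of f(ℂ) to at most one point.
e^{6z} is never zero on ℂ, so -6·e^{6z} takes every value in ℂ ∖ {0}. Adding -5 shifts the range to ℂ ∖ {-5}. Thus f omits exactly the value -5.

Omitted value: -5.


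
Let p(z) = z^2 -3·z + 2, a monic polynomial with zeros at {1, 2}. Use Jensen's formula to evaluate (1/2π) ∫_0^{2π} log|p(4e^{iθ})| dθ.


Zeros: 1, 2; r = 4.
Inside |z| < r: 1, 2. Outside (|z| ≥ r): ∅.
p(0) = 2, so log|p(0)| = log(2) = 0.6931.
Apply Jensen: I(r) = log|p(0)| + Σ_k log(r/|z_k|), summed over zeros inside |z| < r.
  log(r/|z_k|) for z_k = 1: log(4/1) = 1.3863
  log(r/|z_k|) for z_k = 2: log(4/2) = 0.6931
Sum over inside zeros: 2.0794.
I(r) = log|p(0)| + (inside sum) = 0.6931 + 2.0794 = 2.7726.
Closed form (all zeros inside, monic): I(r) = n·log(r) = 2·log(4) = 2.7726. ✓

I(r) ≈ 2.7726.


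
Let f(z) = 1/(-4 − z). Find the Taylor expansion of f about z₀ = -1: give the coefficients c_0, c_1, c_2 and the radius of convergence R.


Let w = z − z₀, so z = z₀ + w.
Then -4 − z = -4 − (z₀ + w) = (-4 − z₀) − w = -3 − w.
f(z) = 1/(-3 − w) = (1/(-3)) · 1/(1 − w/(-3)) = Σ_{n≥0} w^n / (-3)^(n+1).
So c_n = 1/(-3)^(n+1):
  c_0 = 1/(-3)^1 = -1/3.
  c_1 = 1/(-3)^2 = 1/9.
  c_2 = 1/(-3)^3 = -1/27.
The series is valid for |w/d| < 1, i.e. |z − z₀| < |d|.
Radius of convergence: R = |-4 − z₀| = |-3| = 3 (distance from z₀ to the singularity z = -4).

c_0 = -1/3, c_1 = 1/9, c_2 = -1/27; R = 3.


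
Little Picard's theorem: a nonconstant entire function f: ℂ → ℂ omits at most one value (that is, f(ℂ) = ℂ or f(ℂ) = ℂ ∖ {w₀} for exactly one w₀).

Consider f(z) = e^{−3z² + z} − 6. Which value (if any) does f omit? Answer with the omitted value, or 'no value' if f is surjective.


Little Picard bounds the complement of f(ℂ) to at most one point.
The exponent g(z) = −3z² + z is a nonconstant polynomial, hence surjective onto ℂ. So e^{g(z)} takes every value in {e^w : w ∈ ℂ} = ℂ ∖ {0}. Adding -6 shifts the range to ℂ ∖ {-6}. f omits exactly -6.

Omitted value: -6.


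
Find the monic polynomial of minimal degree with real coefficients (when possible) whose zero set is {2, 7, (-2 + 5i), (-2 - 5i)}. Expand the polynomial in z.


The polynomial is p(z) = ∏_{α ∈ S} (z − α), where S = {2, 7, (-2 + 5i), (-2 - 5i)}.
Expanding the product yields: p(z) = z^4 -5·z^3 + 7·z^2 -205·z + 406.
Note conjugate pairs combine to real quadratics: (z − (-2+5i))(z − (-2−5i)) = z² + 4z + 29.
The resulting polynomial has degree 4 and real coefficients as required.

p(z) = z^4 -5·z^3 + 7·z^2 -205·z + 406.


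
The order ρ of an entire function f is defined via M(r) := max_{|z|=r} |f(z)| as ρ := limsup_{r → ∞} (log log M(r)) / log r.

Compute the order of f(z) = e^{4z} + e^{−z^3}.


Each summand is entire of order 1 and 3 respectively (as in the single-exponential case). The order of a sum is at most the max of the orders, so ρ ≤ 3. For the lower bound: on |z|=r choose arg z so that -1z^3 is real positive; then |e^{-1z^3}| = e^{1r^3} while |e^{4z}| ≤ e^{4r^1} = o(e^{1r^3}). So |f| ≥ e^{1r^3}(1 − o(1)) and ρ ≥ 3. Hence ρ = max(1, 3) = 3.
Therefore ρ = 3.

Order ρ = 3.


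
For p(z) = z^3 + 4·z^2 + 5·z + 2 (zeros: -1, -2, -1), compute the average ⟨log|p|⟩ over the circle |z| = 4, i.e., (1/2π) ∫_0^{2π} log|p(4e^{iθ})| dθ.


Zeros: -2, -1, -1; r = 4.
Inside |z| < r: -2, -1, -1. Outside (|z| ≥ r): ∅.
p(0) = 2, so log|p(0)| = log(2) = 0.6931.
Apply Jensen: I(r) = log|p(0)| + Σ_k log(r/|z_k|), summed over zeros inside |z| < r.
  log(r/|z_k|) for z_k = -1: log(4/1) = 1.3863
  log(r/|z_k|) for z_k = -2: log(4/2) = 0.6931
  log(r/|z_k|) for z_k = -1: log(4/1) = 1.3863
Sum over inside zeros: 3.4657.
I(r) = log|p(0)| + (inside sum) = 0.6931 + 3.4657 = 4.1589.
Closed form (all zeros inside, monic): I(r) = n·log(r) = 3·log(4) = 4.1589. ✓

I(r) ≈ 4.1589.


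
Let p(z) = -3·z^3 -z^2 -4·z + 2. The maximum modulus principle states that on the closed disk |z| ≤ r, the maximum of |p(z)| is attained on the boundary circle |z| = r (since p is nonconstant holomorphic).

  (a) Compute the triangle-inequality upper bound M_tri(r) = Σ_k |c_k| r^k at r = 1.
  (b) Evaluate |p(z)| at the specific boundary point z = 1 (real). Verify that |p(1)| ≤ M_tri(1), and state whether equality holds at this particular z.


Coefficients: c_0 = 2, c_1 = -4, c_2 = -1, c_3 = -3. Radius r = 1.
Part (a). Triangle bound: M_tri(r) = Σ_k |c_k| r^k
  = |2|·1^0 + |-4|·1^1 + |-1|·1^2 + |-3|·1^3
  = 2 + 4 + 1 + 3 = 10.
This bounds M(r) := max_{|z|=r} |p(z)| from above; equality holds iff all terms c_k z^k can be made to align in phase at a single z on |z|=r.
Part (b). At z = 1 (real, on the circle |z| = r):
  p(1) = (2)·1^0 + (-4)·1^1 + (-1)·1^2 + (-3)·1^3 = -6.
  |p(1)| = 6.
Check: |p(1)| = 6 ≤ 10 = M_tri(1). ✓ Equality does not hold at z = 1 (the coefficients have mixed signs, so the terms do not all align in phase there).

M_tri(1) = 10; |p(1)| = 6; equality at z=1: no.


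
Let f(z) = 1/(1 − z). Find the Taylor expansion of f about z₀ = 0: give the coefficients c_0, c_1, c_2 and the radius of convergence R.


Let w = z − z₀, so z = z₀ + w.
Then 1 − z = 1 − (z₀ + w) = (1 − z₀) − w = 1 − w.
f(z) = 1/(1 − w) = (1/(1)) · 1/(1 − w/(1)) = Σ_{n≥0} w^n / (1)^(n+1).
So c_n = 1/(1)^(n+1):
  c_0 = 1/(1)^1 = 1.
  c_1 = 1/(1)^2 = 1.
  c_2 = 1/(1)^3 = 1.
The series is valid for |w/d| < 1, i.e. |z − z₀| < |d|.
Radius of convergence: R = |1 − z₀| = |1| = 1 (distance from z₀ to the singularity z = 1).

c_0 = 1, c_1 = 1, c_2 = 1; R = 1.


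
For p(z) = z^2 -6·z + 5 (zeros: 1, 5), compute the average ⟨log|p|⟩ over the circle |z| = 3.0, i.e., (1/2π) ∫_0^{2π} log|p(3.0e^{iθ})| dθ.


Zeros: 1, 5; r = 3.0.
Inside |z| < r: 1. Outside (|z| ≥ r): 5.
p(0) = 5, so log|p(0)| = log(5) = 1.6094.
Apply Jensen: I(r) = log|p(0)| + Σ_k log(r/|z_k|), summed over zeros inside |z| < r.
  log(r/|z_k|) for z_k = 1: log(3.0/1) = 1.0986
  Outside zeros (5) contribute nothing to the Jensen sum.
Sum over inside zeros: 1.0986.
I(r) = log|p(0)| + (inside sum) = 1.6094 + 1.0986 = 2.7081.
Note: since some zeros are outside |z| ≤ r, the simplified n·log(r) form does NOT apply — only the inside zeros contribute.

I(r) ≈ 2.7081.


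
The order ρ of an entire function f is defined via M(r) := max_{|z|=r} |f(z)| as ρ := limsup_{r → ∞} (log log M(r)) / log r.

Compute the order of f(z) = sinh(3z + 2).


sinh(w) is a linear combination of e^{iw} and e^{−iw} (or e^w, e^{−w} in the hyperbolic case), so |sinh(w)| ≤ e^{|w|}. With w = 3z + 2, |w| ≤ 3|z| + 2 = 3r + 2 on |z| = r, giving M(r) ≤ e^{3r + 2}, so ρ ≤ 1. On a suitable ray (z = it for sin/cos; z = t for sinh/cosh, t real → ∞), |sinh(3z + 2)| grows like e^{3|t|}/2, so ρ ≥ 1. Hence ρ = 1.
Therefore ρ = 1.

Order ρ = 1.


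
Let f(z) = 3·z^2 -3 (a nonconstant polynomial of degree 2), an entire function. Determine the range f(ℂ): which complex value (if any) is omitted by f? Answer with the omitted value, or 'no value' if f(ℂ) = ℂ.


Little Picard bounds the complement of f(ℂ) to at most one point.
For every w ∈ ℂ, the equation p(z) − w = 0 is a nonconstant polynomial in z and hence has at least one root by the fundamental theorem of algebra. So p is surjective onto ℂ, omitting no value.

Omitted value: no value.


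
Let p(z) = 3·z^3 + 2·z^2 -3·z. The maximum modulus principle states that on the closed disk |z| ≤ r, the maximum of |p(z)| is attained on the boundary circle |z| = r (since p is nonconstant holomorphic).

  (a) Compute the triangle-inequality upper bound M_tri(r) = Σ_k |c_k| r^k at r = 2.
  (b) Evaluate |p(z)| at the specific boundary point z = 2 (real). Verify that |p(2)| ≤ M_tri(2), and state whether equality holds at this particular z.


Coefficients: c_0 = 0, c_1 = -3, c_2 = 2, c_3 = 3. Radius r = 2.
Part (a). Triangle bound: M_tri(r) = Σ_k |c_k| r^k
  = |0|·2^0 + |-3|·2^1 + |2|·2^2 + |3|·2^3
  = 0 + 6 + 8 + 24 = 38.
This bounds M(r) := max_{|z|=r} |p(z)| from above; equality holds iff all terms c_k z^k can be made to align in phase at a single z on |z|=r.
Part (b). At z = 2 (real, on the circle |z| = r):
  p(2) = (0)·2^0 + (-3)·2^1 + (2)·2^2 + (3)·2^3 = 26.
  |p(2)| = 26.
Check: |p(2)| = 26 ≤ 38 = M_tri(2). ✓ Equality does not hold at z = 2 (the coefficients have mixed signs, so the terms do not all align in phase there).

M_tri(2) = 38; |p(2)| = 26; equality at z=2: no.


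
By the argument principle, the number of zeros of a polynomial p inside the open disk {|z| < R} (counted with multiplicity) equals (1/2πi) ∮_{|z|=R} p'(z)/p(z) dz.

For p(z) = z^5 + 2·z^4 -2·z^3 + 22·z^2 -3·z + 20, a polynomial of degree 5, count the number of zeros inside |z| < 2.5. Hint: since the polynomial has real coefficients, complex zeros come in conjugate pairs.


The zeros of p are: (1 + 2i), (1 - 2i), -4, (0 + 1i), (0 - 1i).
Their magnitudes are: 2.236, 2.236, 4, 1, 1.
Zeros with |z| < R = 2.5: (1 + 2i), (1 - 2i), (0 + 1i), (0 - 1i).
Count = 4.
By the argument principle, (1/2πi) ∮_{|z|=R} p'(z)/p(z) dz equals exactly this count.

Number of zeros inside |z| < 2.5: 4.


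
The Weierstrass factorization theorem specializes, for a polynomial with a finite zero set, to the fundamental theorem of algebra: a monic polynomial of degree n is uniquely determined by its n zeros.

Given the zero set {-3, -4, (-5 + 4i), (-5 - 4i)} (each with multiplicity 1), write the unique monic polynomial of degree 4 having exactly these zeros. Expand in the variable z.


The polynomial is p(z) = ∏_{α ∈ S} (z − α), where S = {-3, -4, (-5 + 4i), (-5 - 4i)}.
Expanding the product yields: p(z) = z^4 + 17·z^3 + 123·z^2 + 407·z + 492.
Note conjugate pairs combine to real quadratics: (z − (-5+4i))(z − (-5−4i)) = z² + 10z + 41.
The resulting polynomial has degree 4 and real coefficients as required.

p(z) = z^4 + 17·z^3 + 123·z^2 + 407·z + 492.


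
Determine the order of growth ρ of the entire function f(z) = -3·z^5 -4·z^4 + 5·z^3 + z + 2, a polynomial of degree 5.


|f(z)| ≤ Σ|c_k|·r^k = O(r^5) as r → ∞. Polynomial growth is O(e^{r^ε}) for every ε > 0 (since r^5/e^{r^ε} → 0), so ρ ≤ ε for all ε > 0, i.e. ρ = 0. Every nonconstant polynomial has order 0.
Therefore ρ = 0.

Order ρ = 0.


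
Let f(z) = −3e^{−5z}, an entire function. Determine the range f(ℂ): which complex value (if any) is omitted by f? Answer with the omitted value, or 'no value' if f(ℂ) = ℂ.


Little Picard bounds the complement of f(ℂ) to at most one point.
e^{−5z} is never zero on ℂ, so -3·e^{−5z} takes every value in ℂ ∖ {0}. Adding 0 shifts the range to ℂ ∖ {0}. Thus f omits exactly the value 0.

Omitted value: 0.


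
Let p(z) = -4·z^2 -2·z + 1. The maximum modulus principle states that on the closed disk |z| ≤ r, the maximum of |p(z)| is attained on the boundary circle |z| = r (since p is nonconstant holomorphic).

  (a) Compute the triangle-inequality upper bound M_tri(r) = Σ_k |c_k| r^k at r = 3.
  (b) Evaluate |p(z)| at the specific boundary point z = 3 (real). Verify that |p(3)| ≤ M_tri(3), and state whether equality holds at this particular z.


Coefficients: c_0 = 1, c_1 = -2, c_2 = -4. Radius r = 3.
Part (a). Triangle bound: M_tri(r) = Σ_k |c_k| r^k
  = |1|·3^0 + |-2|·3^1 + |-4|·3^2
  = 1 + 6 + 36 = 43.
This bounds M(r) := max_{|z|=r} |p(z)| from above; equality holds iff all terms c_k z^k can be made to align in phase at a single z on |z|=r.
Part (b). At z = 3 (real, on the circle |z| = r):
  p(3) = (1)·3^0 + (-2)·3^1 + (-4)·3^2 = -41.
  |p(3)| = 41.
Check: |p(3)| = 41 ≤ 43 = M_tri(3). ✓ Equality does not hold at z = 3 (the coefficients have mixed signs, so the terms do not all align in phase there).

M_tri(3) = 43; |p(3)| = 41; equality at z=3: no.


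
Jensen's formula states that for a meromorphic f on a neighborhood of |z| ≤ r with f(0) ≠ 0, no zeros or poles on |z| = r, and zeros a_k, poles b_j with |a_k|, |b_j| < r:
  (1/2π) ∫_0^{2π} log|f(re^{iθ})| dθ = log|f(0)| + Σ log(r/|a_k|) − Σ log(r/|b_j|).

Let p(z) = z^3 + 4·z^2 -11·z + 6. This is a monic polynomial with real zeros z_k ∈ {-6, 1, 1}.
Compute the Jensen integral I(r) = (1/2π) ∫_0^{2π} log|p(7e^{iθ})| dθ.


Zeros: -6, 1, 1; r = 7.
Inside |z| < r: -6, 1, 1. Outside (|z| ≥ r): ∅.
p(0) = 6, so log|p(0)| = log(6) = 1.7918.
Apply Jensen: I(r) = log|p(0)| + Σ_k log(r/|z_k|), summed over zeros inside |z| < r.
  log(r/|z_k|) for z_k = -6: log(7/6) = 0.1542
  log(r/|z_k|) for z_k = 1: log(7/1) = 1.9459
  log(r/|z_k|) for z_k = 1: log(7/1) = 1.9459
Sum over inside zeros: 4.0460.
I(r) = log|p(0)| + (inside sum) = 1.7918 + 4.0460 = 5.8377.
Closed form (all zeros inside, monic): I(r) = n·log(r) = 3·log(7) = 5.8377. ✓

I(r) ≈ 5.8377.
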